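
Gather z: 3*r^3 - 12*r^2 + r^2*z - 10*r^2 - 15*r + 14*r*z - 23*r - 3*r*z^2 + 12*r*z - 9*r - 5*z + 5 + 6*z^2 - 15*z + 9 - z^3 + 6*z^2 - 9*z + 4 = 3*r^3 - 22*r^2 - 47*r - z^3 + z^2*(12 - 3*r) + z*(r^2 + 26*r - 29) + 18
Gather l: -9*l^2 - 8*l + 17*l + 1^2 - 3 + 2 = -9*l^2 + 9*l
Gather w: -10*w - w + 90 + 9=99 - 11*w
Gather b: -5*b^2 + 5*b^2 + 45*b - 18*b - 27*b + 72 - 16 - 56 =0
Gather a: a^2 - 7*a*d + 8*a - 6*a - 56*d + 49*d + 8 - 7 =a^2 + a*(2 - 7*d) - 7*d + 1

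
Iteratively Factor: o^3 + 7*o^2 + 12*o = (o + 3)*(o^2 + 4*o) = o*(o + 3)*(o + 4)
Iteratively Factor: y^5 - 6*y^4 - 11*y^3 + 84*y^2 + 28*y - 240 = (y - 4)*(y^4 - 2*y^3 - 19*y^2 + 8*y + 60) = (y - 5)*(y - 4)*(y^3 + 3*y^2 - 4*y - 12) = (y - 5)*(y - 4)*(y - 2)*(y^2 + 5*y + 6) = (y - 5)*(y - 4)*(y - 2)*(y + 2)*(y + 3)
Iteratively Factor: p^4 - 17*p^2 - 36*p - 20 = (p + 2)*(p^3 - 2*p^2 - 13*p - 10) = (p - 5)*(p + 2)*(p^2 + 3*p + 2) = (p - 5)*(p + 1)*(p + 2)*(p + 2)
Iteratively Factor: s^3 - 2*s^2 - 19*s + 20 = (s - 5)*(s^2 + 3*s - 4) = (s - 5)*(s - 1)*(s + 4)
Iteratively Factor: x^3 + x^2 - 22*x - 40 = (x - 5)*(x^2 + 6*x + 8) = (x - 5)*(x + 2)*(x + 4)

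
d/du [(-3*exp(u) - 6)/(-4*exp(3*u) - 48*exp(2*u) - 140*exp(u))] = 3*(-exp(3*u) - 9*exp(2*u) - 24*exp(u) - 35)*exp(-u)/(2*(exp(4*u) + 24*exp(3*u) + 214*exp(2*u) + 840*exp(u) + 1225))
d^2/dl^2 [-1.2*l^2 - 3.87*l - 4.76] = -2.40000000000000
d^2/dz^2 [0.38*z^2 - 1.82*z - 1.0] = 0.760000000000000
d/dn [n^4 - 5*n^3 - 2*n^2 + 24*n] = 4*n^3 - 15*n^2 - 4*n + 24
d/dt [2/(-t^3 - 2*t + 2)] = 2*(3*t^2 + 2)/(t^3 + 2*t - 2)^2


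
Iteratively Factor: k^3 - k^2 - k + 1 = (k - 1)*(k^2 - 1) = (k - 1)*(k + 1)*(k - 1)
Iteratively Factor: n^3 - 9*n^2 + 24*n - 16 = (n - 1)*(n^2 - 8*n + 16) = (n - 4)*(n - 1)*(n - 4)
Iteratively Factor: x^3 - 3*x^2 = (x - 3)*(x^2) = x*(x - 3)*(x)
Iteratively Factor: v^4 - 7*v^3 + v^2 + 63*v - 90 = (v - 2)*(v^3 - 5*v^2 - 9*v + 45) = (v - 5)*(v - 2)*(v^2 - 9) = (v - 5)*(v - 3)*(v - 2)*(v + 3)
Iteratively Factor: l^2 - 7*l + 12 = (l - 4)*(l - 3)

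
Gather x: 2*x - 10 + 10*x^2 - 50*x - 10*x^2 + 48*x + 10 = 0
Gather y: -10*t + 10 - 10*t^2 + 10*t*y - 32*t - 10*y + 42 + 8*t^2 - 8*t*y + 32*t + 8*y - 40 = -2*t^2 - 10*t + y*(2*t - 2) + 12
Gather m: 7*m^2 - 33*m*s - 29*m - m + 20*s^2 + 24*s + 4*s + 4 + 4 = 7*m^2 + m*(-33*s - 30) + 20*s^2 + 28*s + 8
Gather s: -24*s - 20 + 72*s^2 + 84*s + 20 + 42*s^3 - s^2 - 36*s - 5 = 42*s^3 + 71*s^2 + 24*s - 5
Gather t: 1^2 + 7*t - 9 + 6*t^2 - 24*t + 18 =6*t^2 - 17*t + 10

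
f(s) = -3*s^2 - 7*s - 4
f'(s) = -6*s - 7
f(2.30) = -35.97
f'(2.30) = -20.80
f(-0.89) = -0.15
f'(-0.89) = -1.66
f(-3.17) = -11.96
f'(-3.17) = 12.02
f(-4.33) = -29.94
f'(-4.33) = 18.98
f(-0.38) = -1.77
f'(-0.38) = -4.72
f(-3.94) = -22.99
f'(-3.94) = 16.64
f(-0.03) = -3.79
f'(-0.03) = -6.82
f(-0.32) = -2.07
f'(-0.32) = -5.08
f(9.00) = -310.00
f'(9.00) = -61.00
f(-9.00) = -184.00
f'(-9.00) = 47.00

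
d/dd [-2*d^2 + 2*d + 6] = 2 - 4*d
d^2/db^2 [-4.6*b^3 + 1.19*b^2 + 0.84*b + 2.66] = 2.38 - 27.6*b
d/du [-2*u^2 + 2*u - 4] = 2 - 4*u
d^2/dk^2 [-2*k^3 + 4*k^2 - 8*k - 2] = 8 - 12*k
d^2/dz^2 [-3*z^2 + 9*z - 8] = -6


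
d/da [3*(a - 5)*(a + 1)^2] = 9*(a - 3)*(a + 1)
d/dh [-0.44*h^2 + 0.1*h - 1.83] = 0.1 - 0.88*h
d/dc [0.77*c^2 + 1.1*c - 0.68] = 1.54*c + 1.1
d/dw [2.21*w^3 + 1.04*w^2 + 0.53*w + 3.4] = 6.63*w^2 + 2.08*w + 0.53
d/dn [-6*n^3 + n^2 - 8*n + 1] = -18*n^2 + 2*n - 8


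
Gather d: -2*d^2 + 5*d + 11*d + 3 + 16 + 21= -2*d^2 + 16*d + 40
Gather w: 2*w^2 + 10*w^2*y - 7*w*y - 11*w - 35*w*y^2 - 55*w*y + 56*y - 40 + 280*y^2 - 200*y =w^2*(10*y + 2) + w*(-35*y^2 - 62*y - 11) + 280*y^2 - 144*y - 40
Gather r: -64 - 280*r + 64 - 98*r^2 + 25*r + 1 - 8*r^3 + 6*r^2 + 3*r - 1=-8*r^3 - 92*r^2 - 252*r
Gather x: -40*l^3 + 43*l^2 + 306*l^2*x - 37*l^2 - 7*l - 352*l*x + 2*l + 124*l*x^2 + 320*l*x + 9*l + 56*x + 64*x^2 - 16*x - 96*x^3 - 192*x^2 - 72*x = -40*l^3 + 6*l^2 + 4*l - 96*x^3 + x^2*(124*l - 128) + x*(306*l^2 - 32*l - 32)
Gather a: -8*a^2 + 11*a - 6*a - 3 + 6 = -8*a^2 + 5*a + 3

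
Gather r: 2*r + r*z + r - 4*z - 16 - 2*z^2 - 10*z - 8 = r*(z + 3) - 2*z^2 - 14*z - 24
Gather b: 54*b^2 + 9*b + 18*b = 54*b^2 + 27*b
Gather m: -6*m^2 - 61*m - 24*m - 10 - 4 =-6*m^2 - 85*m - 14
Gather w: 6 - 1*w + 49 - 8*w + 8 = 63 - 9*w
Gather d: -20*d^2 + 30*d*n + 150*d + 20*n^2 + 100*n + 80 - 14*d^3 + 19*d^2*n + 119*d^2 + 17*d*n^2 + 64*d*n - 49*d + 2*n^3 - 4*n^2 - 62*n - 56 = -14*d^3 + d^2*(19*n + 99) + d*(17*n^2 + 94*n + 101) + 2*n^3 + 16*n^2 + 38*n + 24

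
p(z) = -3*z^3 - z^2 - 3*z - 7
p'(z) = -9*z^2 - 2*z - 3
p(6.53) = -904.57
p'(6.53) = -399.83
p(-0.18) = -6.47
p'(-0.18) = -2.93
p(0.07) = -7.22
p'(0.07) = -3.18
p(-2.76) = 56.74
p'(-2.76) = -66.04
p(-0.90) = -2.92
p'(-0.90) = -8.49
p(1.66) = -28.46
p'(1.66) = -31.12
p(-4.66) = 288.85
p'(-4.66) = -189.12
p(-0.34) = -5.98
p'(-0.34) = -3.36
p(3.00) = -106.00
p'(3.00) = -90.00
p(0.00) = -7.00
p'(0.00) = -3.00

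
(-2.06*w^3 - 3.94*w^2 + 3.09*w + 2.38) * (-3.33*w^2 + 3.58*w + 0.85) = 6.8598*w^5 + 5.7454*w^4 - 26.1459*w^3 - 0.212200000000001*w^2 + 11.1469*w + 2.023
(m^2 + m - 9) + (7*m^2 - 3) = 8*m^2 + m - 12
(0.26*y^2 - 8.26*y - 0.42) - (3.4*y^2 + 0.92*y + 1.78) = -3.14*y^2 - 9.18*y - 2.2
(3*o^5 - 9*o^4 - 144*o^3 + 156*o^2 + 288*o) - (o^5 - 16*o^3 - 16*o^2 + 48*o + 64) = 2*o^5 - 9*o^4 - 128*o^3 + 172*o^2 + 240*o - 64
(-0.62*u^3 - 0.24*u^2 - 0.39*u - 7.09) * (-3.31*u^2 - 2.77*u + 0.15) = 2.0522*u^5 + 2.5118*u^4 + 1.8627*u^3 + 24.5122*u^2 + 19.5808*u - 1.0635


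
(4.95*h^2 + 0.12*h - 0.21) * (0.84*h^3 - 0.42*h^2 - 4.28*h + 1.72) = 4.158*h^5 - 1.9782*h^4 - 21.4128*h^3 + 8.0886*h^2 + 1.1052*h - 0.3612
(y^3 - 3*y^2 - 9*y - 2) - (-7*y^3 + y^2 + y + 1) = 8*y^3 - 4*y^2 - 10*y - 3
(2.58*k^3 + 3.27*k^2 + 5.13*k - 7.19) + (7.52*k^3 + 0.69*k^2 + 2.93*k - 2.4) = 10.1*k^3 + 3.96*k^2 + 8.06*k - 9.59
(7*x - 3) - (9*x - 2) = -2*x - 1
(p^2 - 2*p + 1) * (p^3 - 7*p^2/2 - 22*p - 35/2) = p^5 - 11*p^4/2 - 14*p^3 + 23*p^2 + 13*p - 35/2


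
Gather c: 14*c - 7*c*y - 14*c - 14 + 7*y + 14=-7*c*y + 7*y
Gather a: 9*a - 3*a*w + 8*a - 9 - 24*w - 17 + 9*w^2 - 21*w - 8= a*(17 - 3*w) + 9*w^2 - 45*w - 34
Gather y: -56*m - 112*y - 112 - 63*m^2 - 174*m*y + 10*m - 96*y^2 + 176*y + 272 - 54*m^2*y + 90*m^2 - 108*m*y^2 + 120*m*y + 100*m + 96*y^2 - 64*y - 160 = 27*m^2 - 108*m*y^2 + 54*m + y*(-54*m^2 - 54*m)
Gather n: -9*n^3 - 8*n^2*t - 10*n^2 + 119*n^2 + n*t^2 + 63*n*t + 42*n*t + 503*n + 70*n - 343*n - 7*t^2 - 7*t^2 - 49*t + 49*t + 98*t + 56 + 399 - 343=-9*n^3 + n^2*(109 - 8*t) + n*(t^2 + 105*t + 230) - 14*t^2 + 98*t + 112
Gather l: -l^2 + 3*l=-l^2 + 3*l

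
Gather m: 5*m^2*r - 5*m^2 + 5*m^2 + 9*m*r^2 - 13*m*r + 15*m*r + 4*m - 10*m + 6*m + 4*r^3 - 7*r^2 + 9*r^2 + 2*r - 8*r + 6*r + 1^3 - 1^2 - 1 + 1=5*m^2*r + m*(9*r^2 + 2*r) + 4*r^3 + 2*r^2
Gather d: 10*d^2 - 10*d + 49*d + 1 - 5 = 10*d^2 + 39*d - 4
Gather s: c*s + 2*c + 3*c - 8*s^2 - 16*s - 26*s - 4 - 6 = 5*c - 8*s^2 + s*(c - 42) - 10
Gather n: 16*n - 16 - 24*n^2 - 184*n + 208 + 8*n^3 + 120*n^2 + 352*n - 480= 8*n^3 + 96*n^2 + 184*n - 288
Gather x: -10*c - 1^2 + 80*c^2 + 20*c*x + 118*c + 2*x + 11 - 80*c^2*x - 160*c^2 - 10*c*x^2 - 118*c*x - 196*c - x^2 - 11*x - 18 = -80*c^2 - 88*c + x^2*(-10*c - 1) + x*(-80*c^2 - 98*c - 9) - 8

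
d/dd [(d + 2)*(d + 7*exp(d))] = d + (d + 2)*(7*exp(d) + 1) + 7*exp(d)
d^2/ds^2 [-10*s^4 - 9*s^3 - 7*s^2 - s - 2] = -120*s^2 - 54*s - 14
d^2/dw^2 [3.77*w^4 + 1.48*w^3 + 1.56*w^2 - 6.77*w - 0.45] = 45.24*w^2 + 8.88*w + 3.12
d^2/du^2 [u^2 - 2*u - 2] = 2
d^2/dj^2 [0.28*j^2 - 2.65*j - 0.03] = 0.560000000000000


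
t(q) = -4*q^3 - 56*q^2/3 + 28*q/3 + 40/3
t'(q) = -12*q^2 - 112*q/3 + 28/3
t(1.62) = -37.54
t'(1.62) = -82.64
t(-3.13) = -76.10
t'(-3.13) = 8.62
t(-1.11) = -14.56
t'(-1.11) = 35.99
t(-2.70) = -69.21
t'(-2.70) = 22.65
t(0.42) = 13.66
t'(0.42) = -8.46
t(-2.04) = -49.43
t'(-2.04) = 35.55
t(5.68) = -1268.89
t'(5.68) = -589.87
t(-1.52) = -29.93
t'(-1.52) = 38.36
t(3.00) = -234.67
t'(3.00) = -210.67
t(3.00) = -234.67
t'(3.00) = -210.67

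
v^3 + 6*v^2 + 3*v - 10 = (v - 1)*(v + 2)*(v + 5)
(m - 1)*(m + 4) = m^2 + 3*m - 4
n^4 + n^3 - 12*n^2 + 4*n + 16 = (n - 2)^2*(n + 1)*(n + 4)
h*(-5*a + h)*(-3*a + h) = 15*a^2*h - 8*a*h^2 + h^3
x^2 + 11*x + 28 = (x + 4)*(x + 7)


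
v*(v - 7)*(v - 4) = v^3 - 11*v^2 + 28*v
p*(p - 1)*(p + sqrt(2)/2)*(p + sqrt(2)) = p^4 - p^3 + 3*sqrt(2)*p^3/2 - 3*sqrt(2)*p^2/2 + p^2 - p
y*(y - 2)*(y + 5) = y^3 + 3*y^2 - 10*y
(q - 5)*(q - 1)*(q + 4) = q^3 - 2*q^2 - 19*q + 20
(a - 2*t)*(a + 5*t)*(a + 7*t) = a^3 + 10*a^2*t + 11*a*t^2 - 70*t^3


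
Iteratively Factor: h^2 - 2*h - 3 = (h + 1)*(h - 3)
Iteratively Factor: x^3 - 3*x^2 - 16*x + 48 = (x - 3)*(x^2 - 16) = (x - 3)*(x + 4)*(x - 4)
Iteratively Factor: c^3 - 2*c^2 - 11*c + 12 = (c + 3)*(c^2 - 5*c + 4) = (c - 1)*(c + 3)*(c - 4)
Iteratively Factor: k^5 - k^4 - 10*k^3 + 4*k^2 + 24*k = (k + 2)*(k^4 - 3*k^3 - 4*k^2 + 12*k) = (k - 3)*(k + 2)*(k^3 - 4*k) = (k - 3)*(k - 2)*(k + 2)*(k^2 + 2*k) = k*(k - 3)*(k - 2)*(k + 2)*(k + 2)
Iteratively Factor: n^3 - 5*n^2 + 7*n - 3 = (n - 3)*(n^2 - 2*n + 1) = (n - 3)*(n - 1)*(n - 1)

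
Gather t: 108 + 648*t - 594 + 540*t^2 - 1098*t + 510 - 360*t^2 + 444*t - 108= 180*t^2 - 6*t - 84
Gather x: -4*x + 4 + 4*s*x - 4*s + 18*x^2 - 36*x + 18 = -4*s + 18*x^2 + x*(4*s - 40) + 22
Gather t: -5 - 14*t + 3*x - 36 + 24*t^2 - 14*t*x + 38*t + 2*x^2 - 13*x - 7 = 24*t^2 + t*(24 - 14*x) + 2*x^2 - 10*x - 48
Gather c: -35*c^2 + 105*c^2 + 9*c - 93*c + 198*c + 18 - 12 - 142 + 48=70*c^2 + 114*c - 88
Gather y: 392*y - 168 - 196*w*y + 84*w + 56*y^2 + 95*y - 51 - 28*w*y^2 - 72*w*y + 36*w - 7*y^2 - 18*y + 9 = 120*w + y^2*(49 - 28*w) + y*(469 - 268*w) - 210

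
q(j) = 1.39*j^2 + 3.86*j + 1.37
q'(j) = 2.78*j + 3.86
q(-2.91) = 1.91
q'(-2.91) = -4.23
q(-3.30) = 3.77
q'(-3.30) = -5.31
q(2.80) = 23.08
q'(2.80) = 11.64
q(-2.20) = -0.39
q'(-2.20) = -2.26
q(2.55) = 20.25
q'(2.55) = 10.95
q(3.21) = 28.08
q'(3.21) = 12.78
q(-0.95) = -1.04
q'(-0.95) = 1.22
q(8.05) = 122.52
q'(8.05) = 26.24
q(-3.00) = 2.30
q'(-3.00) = -4.48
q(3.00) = 25.46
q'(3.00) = 12.20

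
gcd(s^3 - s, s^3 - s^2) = s^2 - s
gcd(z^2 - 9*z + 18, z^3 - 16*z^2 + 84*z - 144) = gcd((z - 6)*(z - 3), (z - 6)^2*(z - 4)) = z - 6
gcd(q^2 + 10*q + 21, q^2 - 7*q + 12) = 1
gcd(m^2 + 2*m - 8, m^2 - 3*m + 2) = m - 2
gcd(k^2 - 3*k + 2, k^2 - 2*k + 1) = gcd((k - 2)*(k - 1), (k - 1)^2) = k - 1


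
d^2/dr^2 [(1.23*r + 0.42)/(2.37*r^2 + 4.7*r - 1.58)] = ((1.23*r + 0.42)*(4.74*r + 4.7)*(9.48*r + 9.4) - (17.4906*r + 13.5528)*(2.37*r^2 + 4.7*r - 1.58))/(2.37*r^2 + 4.7*r - 1.58)^3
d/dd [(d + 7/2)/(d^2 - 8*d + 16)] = (-d - 11)/(d^3 - 12*d^2 + 48*d - 64)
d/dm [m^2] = 2*m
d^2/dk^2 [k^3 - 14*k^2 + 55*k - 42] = 6*k - 28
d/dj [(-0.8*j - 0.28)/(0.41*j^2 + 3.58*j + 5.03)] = (0.328*j^2 + 0.2296*j - 3.0216)/(0.1681*j^4 + 2.9356*j^3 + 16.941*j^2 + 36.0148*j + 25.3009)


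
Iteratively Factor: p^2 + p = (p + 1)*(p)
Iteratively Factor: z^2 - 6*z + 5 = (z - 1)*(z - 5)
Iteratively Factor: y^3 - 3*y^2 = (y)*(y^2 - 3*y) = y*(y - 3)*(y)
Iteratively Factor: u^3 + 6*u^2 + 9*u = (u)*(u^2 + 6*u + 9) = u*(u + 3)*(u + 3)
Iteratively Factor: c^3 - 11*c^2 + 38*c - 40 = (c - 5)*(c^2 - 6*c + 8) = (c - 5)*(c - 4)*(c - 2)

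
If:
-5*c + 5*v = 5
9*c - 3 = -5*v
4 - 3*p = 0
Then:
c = -1/7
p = 4/3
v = 6/7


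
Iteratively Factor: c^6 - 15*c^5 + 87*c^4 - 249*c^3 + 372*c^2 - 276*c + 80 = (c - 2)*(c^5 - 13*c^4 + 61*c^3 - 127*c^2 + 118*c - 40) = (c - 2)*(c - 1)*(c^4 - 12*c^3 + 49*c^2 - 78*c + 40) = (c - 5)*(c - 2)*(c - 1)*(c^3 - 7*c^2 + 14*c - 8) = (c - 5)*(c - 2)*(c - 1)^2*(c^2 - 6*c + 8) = (c - 5)*(c - 2)^2*(c - 1)^2*(c - 4)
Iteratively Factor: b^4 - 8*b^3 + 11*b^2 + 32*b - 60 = (b - 2)*(b^3 - 6*b^2 - b + 30) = (b - 5)*(b - 2)*(b^2 - b - 6) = (b - 5)*(b - 3)*(b - 2)*(b + 2)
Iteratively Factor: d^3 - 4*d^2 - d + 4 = (d - 4)*(d^2 - 1) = (d - 4)*(d + 1)*(d - 1)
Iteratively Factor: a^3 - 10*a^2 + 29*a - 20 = (a - 4)*(a^2 - 6*a + 5) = (a - 5)*(a - 4)*(a - 1)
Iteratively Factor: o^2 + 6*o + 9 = (o + 3)*(o + 3)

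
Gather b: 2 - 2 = 0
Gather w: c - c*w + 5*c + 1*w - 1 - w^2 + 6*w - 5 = 6*c - w^2 + w*(7 - c) - 6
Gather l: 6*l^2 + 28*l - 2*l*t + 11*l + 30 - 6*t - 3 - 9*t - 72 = 6*l^2 + l*(39 - 2*t) - 15*t - 45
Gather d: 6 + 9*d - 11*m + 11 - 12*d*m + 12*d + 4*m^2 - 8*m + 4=d*(21 - 12*m) + 4*m^2 - 19*m + 21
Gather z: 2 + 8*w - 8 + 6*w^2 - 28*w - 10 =6*w^2 - 20*w - 16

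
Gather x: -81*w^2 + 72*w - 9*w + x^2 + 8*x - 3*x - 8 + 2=-81*w^2 + 63*w + x^2 + 5*x - 6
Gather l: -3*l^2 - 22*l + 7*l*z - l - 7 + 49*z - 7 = -3*l^2 + l*(7*z - 23) + 49*z - 14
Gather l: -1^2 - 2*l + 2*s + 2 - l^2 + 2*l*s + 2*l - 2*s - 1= -l^2 + 2*l*s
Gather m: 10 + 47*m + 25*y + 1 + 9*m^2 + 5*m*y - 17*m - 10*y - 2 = 9*m^2 + m*(5*y + 30) + 15*y + 9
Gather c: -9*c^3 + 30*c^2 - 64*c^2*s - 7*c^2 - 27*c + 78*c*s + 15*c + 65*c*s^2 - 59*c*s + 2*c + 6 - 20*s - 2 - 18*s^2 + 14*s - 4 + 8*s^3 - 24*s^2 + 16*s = -9*c^3 + c^2*(23 - 64*s) + c*(65*s^2 + 19*s - 10) + 8*s^3 - 42*s^2 + 10*s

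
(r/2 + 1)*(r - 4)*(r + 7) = r^3/2 + 5*r^2/2 - 11*r - 28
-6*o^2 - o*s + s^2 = (-3*o + s)*(2*o + s)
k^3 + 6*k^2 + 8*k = k*(k + 2)*(k + 4)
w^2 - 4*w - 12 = (w - 6)*(w + 2)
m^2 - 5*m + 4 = (m - 4)*(m - 1)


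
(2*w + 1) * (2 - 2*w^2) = -4*w^3 - 2*w^2 + 4*w + 2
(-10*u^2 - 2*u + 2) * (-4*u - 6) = 40*u^3 + 68*u^2 + 4*u - 12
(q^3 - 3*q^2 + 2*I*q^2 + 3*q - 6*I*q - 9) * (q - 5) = q^4 - 8*q^3 + 2*I*q^3 + 18*q^2 - 16*I*q^2 - 24*q + 30*I*q + 45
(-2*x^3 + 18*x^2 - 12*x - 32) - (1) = -2*x^3 + 18*x^2 - 12*x - 33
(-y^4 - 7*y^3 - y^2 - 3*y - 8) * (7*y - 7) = -7*y^5 - 42*y^4 + 42*y^3 - 14*y^2 - 35*y + 56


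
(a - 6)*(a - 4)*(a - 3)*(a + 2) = a^4 - 11*a^3 + 28*a^2 + 36*a - 144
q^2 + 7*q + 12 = (q + 3)*(q + 4)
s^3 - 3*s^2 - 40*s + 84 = (s - 7)*(s - 2)*(s + 6)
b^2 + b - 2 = (b - 1)*(b + 2)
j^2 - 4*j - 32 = (j - 8)*(j + 4)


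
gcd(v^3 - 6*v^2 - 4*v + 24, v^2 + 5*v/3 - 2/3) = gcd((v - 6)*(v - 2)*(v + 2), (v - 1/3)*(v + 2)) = v + 2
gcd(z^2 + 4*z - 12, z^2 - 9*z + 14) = z - 2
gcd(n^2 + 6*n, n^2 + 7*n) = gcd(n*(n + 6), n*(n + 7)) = n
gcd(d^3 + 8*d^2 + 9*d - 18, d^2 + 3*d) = d + 3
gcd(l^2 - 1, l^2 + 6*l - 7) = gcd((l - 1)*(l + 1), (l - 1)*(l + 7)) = l - 1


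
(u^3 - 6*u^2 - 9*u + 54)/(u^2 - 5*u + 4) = (u^3 - 6*u^2 - 9*u + 54)/(u^2 - 5*u + 4)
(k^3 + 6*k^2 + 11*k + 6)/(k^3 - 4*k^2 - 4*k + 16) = (k^2 + 4*k + 3)/(k^2 - 6*k + 8)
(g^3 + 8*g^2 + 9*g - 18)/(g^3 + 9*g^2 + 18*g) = (g - 1)/g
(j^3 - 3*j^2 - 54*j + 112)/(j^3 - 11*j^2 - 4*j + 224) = (j^2 + 5*j - 14)/(j^2 - 3*j - 28)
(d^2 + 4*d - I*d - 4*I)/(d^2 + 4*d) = (d - I)/d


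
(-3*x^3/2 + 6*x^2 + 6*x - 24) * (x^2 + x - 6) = -3*x^5/2 + 9*x^4/2 + 21*x^3 - 54*x^2 - 60*x + 144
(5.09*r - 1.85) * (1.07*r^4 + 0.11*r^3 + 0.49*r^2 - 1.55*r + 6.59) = 5.4463*r^5 - 1.4196*r^4 + 2.2906*r^3 - 8.796*r^2 + 36.4106*r - 12.1915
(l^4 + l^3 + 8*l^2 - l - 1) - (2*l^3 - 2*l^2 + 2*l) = l^4 - l^3 + 10*l^2 - 3*l - 1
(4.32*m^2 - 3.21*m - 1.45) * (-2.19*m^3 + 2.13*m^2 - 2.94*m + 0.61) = -9.4608*m^5 + 16.2315*m^4 - 16.3626*m^3 + 8.9841*m^2 + 2.3049*m - 0.8845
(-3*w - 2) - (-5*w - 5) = 2*w + 3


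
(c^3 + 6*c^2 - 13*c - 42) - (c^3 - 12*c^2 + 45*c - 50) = 18*c^2 - 58*c + 8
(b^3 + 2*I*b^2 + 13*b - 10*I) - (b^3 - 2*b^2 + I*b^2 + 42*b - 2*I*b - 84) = 2*b^2 + I*b^2 - 29*b + 2*I*b + 84 - 10*I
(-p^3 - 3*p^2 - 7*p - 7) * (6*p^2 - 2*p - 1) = -6*p^5 - 16*p^4 - 35*p^3 - 25*p^2 + 21*p + 7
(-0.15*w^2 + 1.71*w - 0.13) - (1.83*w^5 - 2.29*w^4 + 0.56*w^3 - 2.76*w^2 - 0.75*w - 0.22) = -1.83*w^5 + 2.29*w^4 - 0.56*w^3 + 2.61*w^2 + 2.46*w + 0.09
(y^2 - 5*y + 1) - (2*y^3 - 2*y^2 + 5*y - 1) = -2*y^3 + 3*y^2 - 10*y + 2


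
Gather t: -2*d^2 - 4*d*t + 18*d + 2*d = -2*d^2 - 4*d*t + 20*d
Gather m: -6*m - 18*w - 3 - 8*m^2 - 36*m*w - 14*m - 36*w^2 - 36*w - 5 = -8*m^2 + m*(-36*w - 20) - 36*w^2 - 54*w - 8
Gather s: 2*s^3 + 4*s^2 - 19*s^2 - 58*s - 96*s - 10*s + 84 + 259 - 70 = 2*s^3 - 15*s^2 - 164*s + 273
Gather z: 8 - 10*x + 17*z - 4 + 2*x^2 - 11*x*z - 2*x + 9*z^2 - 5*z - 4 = 2*x^2 - 12*x + 9*z^2 + z*(12 - 11*x)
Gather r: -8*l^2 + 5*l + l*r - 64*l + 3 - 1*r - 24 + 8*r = -8*l^2 - 59*l + r*(l + 7) - 21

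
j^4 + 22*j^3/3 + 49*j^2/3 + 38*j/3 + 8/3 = (j + 1/3)*(j + 1)*(j + 2)*(j + 4)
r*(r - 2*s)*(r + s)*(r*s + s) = r^4*s - r^3*s^2 + r^3*s - 2*r^2*s^3 - r^2*s^2 - 2*r*s^3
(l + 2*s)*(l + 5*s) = l^2 + 7*l*s + 10*s^2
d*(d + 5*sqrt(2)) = d^2 + 5*sqrt(2)*d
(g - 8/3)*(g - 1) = g^2 - 11*g/3 + 8/3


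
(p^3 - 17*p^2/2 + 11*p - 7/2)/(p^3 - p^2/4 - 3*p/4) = 2*(2*p^2 - 15*p + 7)/(p*(4*p + 3))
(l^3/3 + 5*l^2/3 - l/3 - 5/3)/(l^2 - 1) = l/3 + 5/3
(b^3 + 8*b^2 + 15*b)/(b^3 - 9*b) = (b + 5)/(b - 3)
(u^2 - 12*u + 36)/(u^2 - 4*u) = (u^2 - 12*u + 36)/(u*(u - 4))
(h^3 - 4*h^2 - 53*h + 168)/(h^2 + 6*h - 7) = (h^2 - 11*h + 24)/(h - 1)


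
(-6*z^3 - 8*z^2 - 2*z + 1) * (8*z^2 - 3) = -48*z^5 - 64*z^4 + 2*z^3 + 32*z^2 + 6*z - 3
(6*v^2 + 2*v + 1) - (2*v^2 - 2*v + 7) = 4*v^2 + 4*v - 6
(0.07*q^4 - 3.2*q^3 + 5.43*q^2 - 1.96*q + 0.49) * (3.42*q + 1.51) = 0.2394*q^5 - 10.8383*q^4 + 13.7386*q^3 + 1.4961*q^2 - 1.2838*q + 0.7399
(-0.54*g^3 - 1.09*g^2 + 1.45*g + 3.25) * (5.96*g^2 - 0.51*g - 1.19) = -3.2184*g^5 - 6.221*g^4 + 9.8405*g^3 + 19.9276*g^2 - 3.383*g - 3.8675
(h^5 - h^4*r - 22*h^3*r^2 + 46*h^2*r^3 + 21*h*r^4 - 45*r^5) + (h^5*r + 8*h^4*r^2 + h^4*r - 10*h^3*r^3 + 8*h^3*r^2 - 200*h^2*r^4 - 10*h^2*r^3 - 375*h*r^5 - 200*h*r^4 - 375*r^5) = h^5*r + h^5 + 8*h^4*r^2 - 10*h^3*r^3 - 14*h^3*r^2 - 200*h^2*r^4 + 36*h^2*r^3 - 375*h*r^5 - 179*h*r^4 - 420*r^5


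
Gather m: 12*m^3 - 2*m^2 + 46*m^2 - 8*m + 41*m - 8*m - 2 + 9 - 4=12*m^3 + 44*m^2 + 25*m + 3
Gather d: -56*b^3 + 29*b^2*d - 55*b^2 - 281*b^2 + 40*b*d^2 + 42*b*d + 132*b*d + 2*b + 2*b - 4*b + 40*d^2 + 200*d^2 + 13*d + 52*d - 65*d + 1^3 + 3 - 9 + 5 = -56*b^3 - 336*b^2 + d^2*(40*b + 240) + d*(29*b^2 + 174*b)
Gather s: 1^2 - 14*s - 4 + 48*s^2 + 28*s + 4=48*s^2 + 14*s + 1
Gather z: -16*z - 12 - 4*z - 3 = -20*z - 15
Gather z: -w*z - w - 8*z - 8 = -w + z*(-w - 8) - 8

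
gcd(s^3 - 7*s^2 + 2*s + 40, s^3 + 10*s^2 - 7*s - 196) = s - 4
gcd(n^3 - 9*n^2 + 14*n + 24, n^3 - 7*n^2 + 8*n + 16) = n^2 - 3*n - 4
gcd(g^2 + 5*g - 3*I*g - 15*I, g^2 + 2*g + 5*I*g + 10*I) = 1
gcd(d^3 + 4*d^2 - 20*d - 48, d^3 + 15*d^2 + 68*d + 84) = d^2 + 8*d + 12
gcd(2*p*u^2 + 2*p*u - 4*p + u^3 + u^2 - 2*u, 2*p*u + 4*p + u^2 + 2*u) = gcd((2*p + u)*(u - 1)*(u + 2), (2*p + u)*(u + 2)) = 2*p*u + 4*p + u^2 + 2*u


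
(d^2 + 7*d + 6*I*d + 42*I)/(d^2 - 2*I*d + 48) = (d + 7)/(d - 8*I)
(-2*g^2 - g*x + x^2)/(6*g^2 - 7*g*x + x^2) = (-2*g^2 - g*x + x^2)/(6*g^2 - 7*g*x + x^2)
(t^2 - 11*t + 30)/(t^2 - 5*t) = (t - 6)/t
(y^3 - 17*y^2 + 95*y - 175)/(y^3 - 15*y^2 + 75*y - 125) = (y - 7)/(y - 5)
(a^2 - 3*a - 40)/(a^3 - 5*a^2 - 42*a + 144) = (a + 5)/(a^2 + 3*a - 18)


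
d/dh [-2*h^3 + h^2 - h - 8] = -6*h^2 + 2*h - 1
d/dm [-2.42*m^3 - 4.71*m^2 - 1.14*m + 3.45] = -7.26*m^2 - 9.42*m - 1.14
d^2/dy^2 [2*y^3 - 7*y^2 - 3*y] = 12*y - 14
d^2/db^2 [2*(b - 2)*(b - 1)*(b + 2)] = 12*b - 4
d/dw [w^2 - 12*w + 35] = 2*w - 12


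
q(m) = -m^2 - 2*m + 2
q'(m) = -2*m - 2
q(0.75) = -0.06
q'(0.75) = -3.50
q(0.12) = 1.75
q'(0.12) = -2.24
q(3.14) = -14.14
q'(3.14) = -8.28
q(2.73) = -10.91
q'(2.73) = -7.46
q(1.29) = -2.24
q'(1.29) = -4.58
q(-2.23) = 1.49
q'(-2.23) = 2.46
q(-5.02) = -13.16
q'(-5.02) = 8.04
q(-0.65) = 2.88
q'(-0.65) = -0.70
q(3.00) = -13.00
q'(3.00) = -8.00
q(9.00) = -97.00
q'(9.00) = -20.00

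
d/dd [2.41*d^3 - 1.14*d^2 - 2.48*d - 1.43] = 7.23*d^2 - 2.28*d - 2.48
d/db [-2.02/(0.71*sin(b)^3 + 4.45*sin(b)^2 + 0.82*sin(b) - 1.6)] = (4.3026*sin(b)^2 + 17.978*sin(b) + 1.6564)*cos(b)/(0.71*sin(b)^3 + 4.45*sin(b)^2 + 0.82*sin(b) - 1.6)^2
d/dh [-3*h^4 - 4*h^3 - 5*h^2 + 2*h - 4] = -12*h^3 - 12*h^2 - 10*h + 2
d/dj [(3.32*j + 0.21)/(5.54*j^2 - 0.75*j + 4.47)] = (-18.3928*j^2 - 2.3268*j + 14.9979)/(30.6916*j^4 - 8.31*j^3 + 50.0901*j^2 - 6.705*j + 19.9809)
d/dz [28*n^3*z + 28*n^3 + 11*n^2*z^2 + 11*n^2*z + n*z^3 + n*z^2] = n*(28*n^2 + 22*n*z + 11*n + 3*z^2 + 2*z)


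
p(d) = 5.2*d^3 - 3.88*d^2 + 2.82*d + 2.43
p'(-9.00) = 1336.26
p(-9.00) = -4128.03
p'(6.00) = 517.86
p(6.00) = 1002.87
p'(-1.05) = 28.17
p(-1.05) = -10.83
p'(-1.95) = 77.27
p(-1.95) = -56.38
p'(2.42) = 75.40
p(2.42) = 60.23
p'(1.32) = 19.76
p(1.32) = 11.35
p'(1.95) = 47.01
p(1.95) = 31.73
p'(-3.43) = 212.97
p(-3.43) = -262.73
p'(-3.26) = 193.91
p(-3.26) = -228.16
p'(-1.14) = 31.94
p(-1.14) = -13.53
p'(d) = 15.6*d^2 - 7.76*d + 2.82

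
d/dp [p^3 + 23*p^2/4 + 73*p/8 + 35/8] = 3*p^2 + 23*p/2 + 73/8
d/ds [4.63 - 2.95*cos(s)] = 2.95*sin(s)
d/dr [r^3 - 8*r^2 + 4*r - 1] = 3*r^2 - 16*r + 4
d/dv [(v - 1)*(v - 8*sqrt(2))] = 2*v - 8*sqrt(2) - 1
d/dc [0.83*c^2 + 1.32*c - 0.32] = 1.66*c + 1.32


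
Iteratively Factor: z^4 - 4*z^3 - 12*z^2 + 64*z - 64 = (z - 2)*(z^3 - 2*z^2 - 16*z + 32) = (z - 2)^2*(z^2 - 16) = (z - 4)*(z - 2)^2*(z + 4)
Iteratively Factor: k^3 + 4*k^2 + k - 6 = (k - 1)*(k^2 + 5*k + 6) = (k - 1)*(k + 3)*(k + 2)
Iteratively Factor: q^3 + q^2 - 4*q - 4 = (q + 2)*(q^2 - q - 2) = (q - 2)*(q + 2)*(q + 1)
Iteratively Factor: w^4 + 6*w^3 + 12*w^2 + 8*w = (w)*(w^3 + 6*w^2 + 12*w + 8) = w*(w + 2)*(w^2 + 4*w + 4) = w*(w + 2)^2*(w + 2)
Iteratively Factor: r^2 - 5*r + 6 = (r - 2)*(r - 3)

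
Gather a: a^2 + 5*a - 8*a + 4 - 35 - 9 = a^2 - 3*a - 40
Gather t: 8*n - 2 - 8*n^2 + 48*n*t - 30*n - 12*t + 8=-8*n^2 - 22*n + t*(48*n - 12) + 6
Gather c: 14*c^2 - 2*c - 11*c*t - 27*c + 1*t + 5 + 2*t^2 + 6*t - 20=14*c^2 + c*(-11*t - 29) + 2*t^2 + 7*t - 15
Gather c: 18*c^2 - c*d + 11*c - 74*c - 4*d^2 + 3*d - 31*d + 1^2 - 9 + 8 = 18*c^2 + c*(-d - 63) - 4*d^2 - 28*d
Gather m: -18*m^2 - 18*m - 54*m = -18*m^2 - 72*m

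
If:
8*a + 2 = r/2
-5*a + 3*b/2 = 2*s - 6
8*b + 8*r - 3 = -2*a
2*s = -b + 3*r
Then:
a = -241/1498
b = -757/749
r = 1068/749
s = 3961/1498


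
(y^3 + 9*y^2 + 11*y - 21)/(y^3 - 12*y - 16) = (-y^3 - 9*y^2 - 11*y + 21)/(-y^3 + 12*y + 16)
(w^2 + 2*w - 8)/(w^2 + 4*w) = (w - 2)/w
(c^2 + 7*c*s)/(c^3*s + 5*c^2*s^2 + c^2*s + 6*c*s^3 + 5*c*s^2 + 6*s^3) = c*(c + 7*s)/(s*(c^3 + 5*c^2*s + c^2 + 6*c*s^2 + 5*c*s + 6*s^2))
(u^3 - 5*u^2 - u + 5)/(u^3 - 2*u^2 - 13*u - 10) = (u - 1)/(u + 2)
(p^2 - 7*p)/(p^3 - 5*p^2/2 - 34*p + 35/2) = 2*p/(2*p^2 + 9*p - 5)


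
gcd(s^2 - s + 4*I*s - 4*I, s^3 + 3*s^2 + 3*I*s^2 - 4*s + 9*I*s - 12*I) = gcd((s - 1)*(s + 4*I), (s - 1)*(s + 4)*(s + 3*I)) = s - 1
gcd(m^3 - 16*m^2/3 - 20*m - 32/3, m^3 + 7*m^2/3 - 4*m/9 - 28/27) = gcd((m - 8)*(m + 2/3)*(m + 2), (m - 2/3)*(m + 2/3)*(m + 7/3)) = m + 2/3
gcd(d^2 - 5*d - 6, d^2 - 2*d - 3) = d + 1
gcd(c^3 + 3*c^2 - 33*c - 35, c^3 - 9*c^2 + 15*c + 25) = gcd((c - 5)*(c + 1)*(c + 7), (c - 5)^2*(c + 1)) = c^2 - 4*c - 5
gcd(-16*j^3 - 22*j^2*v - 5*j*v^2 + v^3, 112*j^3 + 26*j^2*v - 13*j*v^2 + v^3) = -16*j^2 - 6*j*v + v^2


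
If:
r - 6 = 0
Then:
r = 6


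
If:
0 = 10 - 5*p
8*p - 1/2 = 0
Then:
No Solution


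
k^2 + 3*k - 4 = (k - 1)*(k + 4)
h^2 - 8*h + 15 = (h - 5)*(h - 3)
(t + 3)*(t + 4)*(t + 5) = t^3 + 12*t^2 + 47*t + 60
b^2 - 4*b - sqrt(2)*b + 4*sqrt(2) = (b - 4)*(b - sqrt(2))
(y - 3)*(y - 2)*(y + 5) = y^3 - 19*y + 30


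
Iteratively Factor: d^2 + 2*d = (d)*(d + 2)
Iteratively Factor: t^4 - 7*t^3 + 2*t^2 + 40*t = (t + 2)*(t^3 - 9*t^2 + 20*t) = (t - 5)*(t + 2)*(t^2 - 4*t) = t*(t - 5)*(t + 2)*(t - 4)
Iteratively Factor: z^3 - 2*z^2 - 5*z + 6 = (z - 3)*(z^2 + z - 2) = (z - 3)*(z - 1)*(z + 2)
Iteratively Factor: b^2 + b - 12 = (b + 4)*(b - 3)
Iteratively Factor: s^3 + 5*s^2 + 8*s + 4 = (s + 2)*(s^2 + 3*s + 2) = (s + 1)*(s + 2)*(s + 2)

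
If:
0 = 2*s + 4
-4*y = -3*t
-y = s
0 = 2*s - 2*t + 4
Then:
No Solution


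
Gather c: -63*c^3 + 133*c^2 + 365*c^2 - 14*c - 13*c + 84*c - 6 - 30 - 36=-63*c^3 + 498*c^2 + 57*c - 72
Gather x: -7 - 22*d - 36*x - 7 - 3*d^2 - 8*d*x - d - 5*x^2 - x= -3*d^2 - 23*d - 5*x^2 + x*(-8*d - 37) - 14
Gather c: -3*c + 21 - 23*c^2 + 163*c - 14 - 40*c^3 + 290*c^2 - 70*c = -40*c^3 + 267*c^2 + 90*c + 7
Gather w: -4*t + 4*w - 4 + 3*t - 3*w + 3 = -t + w - 1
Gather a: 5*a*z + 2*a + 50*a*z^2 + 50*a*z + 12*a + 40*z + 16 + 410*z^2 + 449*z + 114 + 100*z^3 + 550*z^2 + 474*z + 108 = a*(50*z^2 + 55*z + 14) + 100*z^3 + 960*z^2 + 963*z + 238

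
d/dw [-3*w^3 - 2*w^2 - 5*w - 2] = -9*w^2 - 4*w - 5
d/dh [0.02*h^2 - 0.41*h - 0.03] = 0.04*h - 0.41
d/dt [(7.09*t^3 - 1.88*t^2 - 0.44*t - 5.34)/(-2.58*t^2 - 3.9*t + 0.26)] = (-18.2922*t^4 - 55.302*t^3 + 11.727*t^2 - 28.532*t - 20.9404)/(6.6564*t^4 + 20.124*t^3 + 13.8684*t^2 - 2.028*t + 0.0676)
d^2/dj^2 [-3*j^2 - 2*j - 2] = -6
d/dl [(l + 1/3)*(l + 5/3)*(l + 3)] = 3*l^2 + 10*l + 59/9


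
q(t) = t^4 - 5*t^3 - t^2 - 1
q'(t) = 4*t^3 - 15*t^2 - 2*t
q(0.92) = -5.02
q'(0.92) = -11.42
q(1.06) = -6.82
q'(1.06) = -14.21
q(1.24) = -9.71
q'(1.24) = -17.92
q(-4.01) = 563.90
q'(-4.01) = -491.11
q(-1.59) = 22.96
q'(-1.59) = -50.82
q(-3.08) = 225.60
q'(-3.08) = -253.01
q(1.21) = -9.18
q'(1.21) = -17.30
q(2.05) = -30.62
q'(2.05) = -32.68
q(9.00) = 2834.00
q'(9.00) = 1683.00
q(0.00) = -1.00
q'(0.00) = 0.00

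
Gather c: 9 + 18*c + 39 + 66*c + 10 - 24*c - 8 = 60*c + 50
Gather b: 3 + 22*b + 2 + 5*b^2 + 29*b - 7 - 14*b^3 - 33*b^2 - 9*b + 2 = -14*b^3 - 28*b^2 + 42*b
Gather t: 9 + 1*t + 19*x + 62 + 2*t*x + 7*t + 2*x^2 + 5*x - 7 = t*(2*x + 8) + 2*x^2 + 24*x + 64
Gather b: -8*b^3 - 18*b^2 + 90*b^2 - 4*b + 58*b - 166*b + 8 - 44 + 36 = -8*b^3 + 72*b^2 - 112*b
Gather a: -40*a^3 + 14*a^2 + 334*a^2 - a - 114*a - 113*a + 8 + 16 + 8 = -40*a^3 + 348*a^2 - 228*a + 32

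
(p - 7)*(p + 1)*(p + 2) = p^3 - 4*p^2 - 19*p - 14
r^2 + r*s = r*(r + s)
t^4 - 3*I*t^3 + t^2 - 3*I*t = t*(t - 3*I)*(t - I)*(t + I)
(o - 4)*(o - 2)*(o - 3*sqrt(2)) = o^3 - 6*o^2 - 3*sqrt(2)*o^2 + 8*o + 18*sqrt(2)*o - 24*sqrt(2)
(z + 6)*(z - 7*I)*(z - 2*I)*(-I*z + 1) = -I*z^4 - 8*z^3 - 6*I*z^3 - 48*z^2 + 5*I*z^2 - 14*z + 30*I*z - 84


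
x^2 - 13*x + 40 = (x - 8)*(x - 5)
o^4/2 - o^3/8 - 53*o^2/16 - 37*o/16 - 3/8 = (o/2 + 1)*(o - 3)*(o + 1/4)*(o + 1/2)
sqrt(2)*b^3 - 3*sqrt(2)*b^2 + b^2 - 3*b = b*(b - 3)*(sqrt(2)*b + 1)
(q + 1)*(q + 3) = q^2 + 4*q + 3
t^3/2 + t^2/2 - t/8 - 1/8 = (t/2 + 1/2)*(t - 1/2)*(t + 1/2)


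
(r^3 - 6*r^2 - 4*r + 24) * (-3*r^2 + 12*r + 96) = -3*r^5 + 30*r^4 + 36*r^3 - 696*r^2 - 96*r + 2304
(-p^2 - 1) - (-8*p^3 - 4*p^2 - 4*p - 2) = 8*p^3 + 3*p^2 + 4*p + 1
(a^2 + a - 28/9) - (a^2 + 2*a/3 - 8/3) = a/3 - 4/9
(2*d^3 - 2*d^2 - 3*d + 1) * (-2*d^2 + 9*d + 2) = -4*d^5 + 22*d^4 - 8*d^3 - 33*d^2 + 3*d + 2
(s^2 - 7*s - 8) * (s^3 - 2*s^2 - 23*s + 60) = s^5 - 9*s^4 - 17*s^3 + 237*s^2 - 236*s - 480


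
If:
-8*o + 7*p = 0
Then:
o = 7*p/8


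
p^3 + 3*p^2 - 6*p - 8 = (p - 2)*(p + 1)*(p + 4)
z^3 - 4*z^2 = z^2*(z - 4)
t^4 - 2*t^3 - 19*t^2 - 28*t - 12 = (t - 6)*(t + 1)^2*(t + 2)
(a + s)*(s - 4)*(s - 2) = a*s^2 - 6*a*s + 8*a + s^3 - 6*s^2 + 8*s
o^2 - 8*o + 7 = (o - 7)*(o - 1)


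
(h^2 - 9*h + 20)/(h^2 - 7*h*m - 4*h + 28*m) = (h - 5)/(h - 7*m)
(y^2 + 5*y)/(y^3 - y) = (y + 5)/(y^2 - 1)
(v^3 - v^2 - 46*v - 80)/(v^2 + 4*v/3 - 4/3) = 3*(v^2 - 3*v - 40)/(3*v - 2)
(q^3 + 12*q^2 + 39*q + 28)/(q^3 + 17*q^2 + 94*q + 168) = (q + 1)/(q + 6)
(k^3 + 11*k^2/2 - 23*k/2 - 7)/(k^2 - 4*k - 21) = (-2*k^3 - 11*k^2 + 23*k + 14)/(2*(-k^2 + 4*k + 21))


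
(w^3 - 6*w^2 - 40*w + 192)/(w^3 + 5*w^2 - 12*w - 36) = (w^2 - 12*w + 32)/(w^2 - w - 6)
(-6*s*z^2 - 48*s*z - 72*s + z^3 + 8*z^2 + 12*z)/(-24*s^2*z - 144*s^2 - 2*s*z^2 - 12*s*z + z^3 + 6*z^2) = (z + 2)/(4*s + z)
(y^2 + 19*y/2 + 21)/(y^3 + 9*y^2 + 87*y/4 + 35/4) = 2*(y + 6)/(2*y^2 + 11*y + 5)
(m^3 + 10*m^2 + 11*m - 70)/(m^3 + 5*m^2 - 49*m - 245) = (m - 2)/(m - 7)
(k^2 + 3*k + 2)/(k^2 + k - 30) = (k^2 + 3*k + 2)/(k^2 + k - 30)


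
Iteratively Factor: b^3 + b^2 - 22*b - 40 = (b - 5)*(b^2 + 6*b + 8) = (b - 5)*(b + 4)*(b + 2)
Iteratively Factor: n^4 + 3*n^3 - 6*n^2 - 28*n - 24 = (n + 2)*(n^3 + n^2 - 8*n - 12) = (n + 2)^2*(n^2 - n - 6) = (n - 3)*(n + 2)^2*(n + 2)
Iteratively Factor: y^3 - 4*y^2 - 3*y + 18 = (y - 3)*(y^2 - y - 6) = (y - 3)*(y + 2)*(y - 3)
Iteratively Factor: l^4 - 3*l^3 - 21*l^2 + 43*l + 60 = (l - 3)*(l^3 - 21*l - 20) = (l - 3)*(l + 1)*(l^2 - l - 20) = (l - 3)*(l + 1)*(l + 4)*(l - 5)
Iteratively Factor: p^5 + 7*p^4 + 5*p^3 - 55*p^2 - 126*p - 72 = (p + 1)*(p^4 + 6*p^3 - p^2 - 54*p - 72) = (p + 1)*(p + 3)*(p^3 + 3*p^2 - 10*p - 24) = (p + 1)*(p + 2)*(p + 3)*(p^2 + p - 12) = (p + 1)*(p + 2)*(p + 3)*(p + 4)*(p - 3)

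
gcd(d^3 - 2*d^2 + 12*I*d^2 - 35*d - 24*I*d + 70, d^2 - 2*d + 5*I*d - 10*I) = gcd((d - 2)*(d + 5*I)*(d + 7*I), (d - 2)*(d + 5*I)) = d^2 + d*(-2 + 5*I) - 10*I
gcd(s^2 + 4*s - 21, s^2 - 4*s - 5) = 1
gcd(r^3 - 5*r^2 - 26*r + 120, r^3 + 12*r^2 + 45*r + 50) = r + 5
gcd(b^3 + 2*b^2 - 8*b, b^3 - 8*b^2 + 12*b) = b^2 - 2*b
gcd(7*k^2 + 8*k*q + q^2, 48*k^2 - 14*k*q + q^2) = 1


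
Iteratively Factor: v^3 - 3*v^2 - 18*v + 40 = (v - 5)*(v^2 + 2*v - 8) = (v - 5)*(v + 4)*(v - 2)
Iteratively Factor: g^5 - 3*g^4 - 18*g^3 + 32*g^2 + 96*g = (g - 4)*(g^4 + g^3 - 14*g^2 - 24*g) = g*(g - 4)*(g^3 + g^2 - 14*g - 24) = g*(g - 4)*(g + 3)*(g^2 - 2*g - 8) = g*(g - 4)*(g + 2)*(g + 3)*(g - 4)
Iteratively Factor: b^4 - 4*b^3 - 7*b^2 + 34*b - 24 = (b + 3)*(b^3 - 7*b^2 + 14*b - 8) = (b - 1)*(b + 3)*(b^2 - 6*b + 8) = (b - 2)*(b - 1)*(b + 3)*(b - 4)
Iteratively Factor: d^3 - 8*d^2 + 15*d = (d - 5)*(d^2 - 3*d) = d*(d - 5)*(d - 3)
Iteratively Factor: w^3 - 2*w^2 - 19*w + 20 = (w + 4)*(w^2 - 6*w + 5) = (w - 1)*(w + 4)*(w - 5)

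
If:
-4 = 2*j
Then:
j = -2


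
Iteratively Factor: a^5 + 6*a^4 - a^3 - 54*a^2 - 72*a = (a)*(a^4 + 6*a^3 - a^2 - 54*a - 72) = a*(a - 3)*(a^3 + 9*a^2 + 26*a + 24) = a*(a - 3)*(a + 4)*(a^2 + 5*a + 6) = a*(a - 3)*(a + 3)*(a + 4)*(a + 2)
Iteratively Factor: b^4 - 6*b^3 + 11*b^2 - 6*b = (b)*(b^3 - 6*b^2 + 11*b - 6) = b*(b - 2)*(b^2 - 4*b + 3) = b*(b - 2)*(b - 1)*(b - 3)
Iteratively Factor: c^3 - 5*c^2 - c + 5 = (c + 1)*(c^2 - 6*c + 5) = (c - 5)*(c + 1)*(c - 1)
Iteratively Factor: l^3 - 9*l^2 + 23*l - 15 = (l - 3)*(l^2 - 6*l + 5) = (l - 5)*(l - 3)*(l - 1)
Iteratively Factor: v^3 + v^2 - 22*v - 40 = (v + 2)*(v^2 - v - 20) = (v + 2)*(v + 4)*(v - 5)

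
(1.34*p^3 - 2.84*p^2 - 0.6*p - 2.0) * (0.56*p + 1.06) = 0.7504*p^4 - 0.17*p^3 - 3.3464*p^2 - 1.756*p - 2.12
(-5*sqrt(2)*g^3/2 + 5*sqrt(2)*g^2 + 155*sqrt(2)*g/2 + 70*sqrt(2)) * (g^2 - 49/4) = -5*sqrt(2)*g^5/2 + 5*sqrt(2)*g^4 + 865*sqrt(2)*g^3/8 + 35*sqrt(2)*g^2/4 - 7595*sqrt(2)*g/8 - 1715*sqrt(2)/2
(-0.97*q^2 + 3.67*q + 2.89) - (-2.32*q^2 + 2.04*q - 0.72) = 1.35*q^2 + 1.63*q + 3.61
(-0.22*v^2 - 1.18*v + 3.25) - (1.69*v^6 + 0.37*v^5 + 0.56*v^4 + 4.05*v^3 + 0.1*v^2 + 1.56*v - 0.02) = -1.69*v^6 - 0.37*v^5 - 0.56*v^4 - 4.05*v^3 - 0.32*v^2 - 2.74*v + 3.27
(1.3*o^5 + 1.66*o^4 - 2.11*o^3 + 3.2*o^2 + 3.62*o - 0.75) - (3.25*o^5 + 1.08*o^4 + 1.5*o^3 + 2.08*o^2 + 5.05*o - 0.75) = -1.95*o^5 + 0.58*o^4 - 3.61*o^3 + 1.12*o^2 - 1.43*o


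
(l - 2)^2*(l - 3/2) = l^3 - 11*l^2/2 + 10*l - 6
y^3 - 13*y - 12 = (y - 4)*(y + 1)*(y + 3)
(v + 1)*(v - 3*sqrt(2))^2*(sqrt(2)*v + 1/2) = sqrt(2)*v^4 - 23*v^3/2 + sqrt(2)*v^3 - 23*v^2/2 + 15*sqrt(2)*v^2 + 9*v + 15*sqrt(2)*v + 9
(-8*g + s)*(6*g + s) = -48*g^2 - 2*g*s + s^2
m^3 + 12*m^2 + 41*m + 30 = (m + 1)*(m + 5)*(m + 6)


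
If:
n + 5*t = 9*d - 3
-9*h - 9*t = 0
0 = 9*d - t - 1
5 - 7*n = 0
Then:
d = 1/28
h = 19/28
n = 5/7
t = -19/28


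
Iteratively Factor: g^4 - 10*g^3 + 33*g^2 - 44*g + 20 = (g - 5)*(g^3 - 5*g^2 + 8*g - 4) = (g - 5)*(g - 2)*(g^2 - 3*g + 2) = (g - 5)*(g - 2)*(g - 1)*(g - 2)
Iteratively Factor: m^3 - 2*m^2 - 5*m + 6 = (m - 3)*(m^2 + m - 2) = (m - 3)*(m + 2)*(m - 1)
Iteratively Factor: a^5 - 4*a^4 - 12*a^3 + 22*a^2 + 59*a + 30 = (a - 3)*(a^4 - a^3 - 15*a^2 - 23*a - 10) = (a - 3)*(a + 1)*(a^3 - 2*a^2 - 13*a - 10) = (a - 5)*(a - 3)*(a + 1)*(a^2 + 3*a + 2) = (a - 5)*(a - 3)*(a + 1)^2*(a + 2)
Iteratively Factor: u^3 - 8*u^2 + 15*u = (u - 5)*(u^2 - 3*u) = u*(u - 5)*(u - 3)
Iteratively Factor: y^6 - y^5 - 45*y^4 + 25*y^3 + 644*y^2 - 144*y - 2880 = (y + 4)*(y^5 - 5*y^4 - 25*y^3 + 125*y^2 + 144*y - 720) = (y + 3)*(y + 4)*(y^4 - 8*y^3 - y^2 + 128*y - 240) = (y - 4)*(y + 3)*(y + 4)*(y^3 - 4*y^2 - 17*y + 60) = (y - 4)*(y + 3)*(y + 4)^2*(y^2 - 8*y + 15) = (y - 5)*(y - 4)*(y + 3)*(y + 4)^2*(y - 3)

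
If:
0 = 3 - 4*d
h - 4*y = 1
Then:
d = 3/4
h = 4*y + 1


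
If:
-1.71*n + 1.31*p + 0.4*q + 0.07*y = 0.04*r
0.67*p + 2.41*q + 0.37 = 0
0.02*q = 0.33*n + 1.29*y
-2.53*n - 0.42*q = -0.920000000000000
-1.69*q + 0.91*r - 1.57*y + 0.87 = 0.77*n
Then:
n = 0.42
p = 0.61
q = -0.32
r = -1.39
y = -0.11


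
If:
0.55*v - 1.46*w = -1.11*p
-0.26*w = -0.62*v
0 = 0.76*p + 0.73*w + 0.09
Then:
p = -0.06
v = -0.02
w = -0.06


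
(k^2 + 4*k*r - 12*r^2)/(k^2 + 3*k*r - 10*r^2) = (k + 6*r)/(k + 5*r)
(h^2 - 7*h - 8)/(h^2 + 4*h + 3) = (h - 8)/(h + 3)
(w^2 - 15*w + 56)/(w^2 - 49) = (w - 8)/(w + 7)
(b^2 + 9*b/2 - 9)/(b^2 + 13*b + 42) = (b - 3/2)/(b + 7)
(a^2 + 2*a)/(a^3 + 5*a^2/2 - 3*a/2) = 2*(a + 2)/(2*a^2 + 5*a - 3)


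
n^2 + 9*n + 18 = (n + 3)*(n + 6)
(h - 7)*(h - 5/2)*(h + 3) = h^3 - 13*h^2/2 - 11*h + 105/2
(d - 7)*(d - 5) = d^2 - 12*d + 35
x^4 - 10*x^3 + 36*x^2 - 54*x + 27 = (x - 3)^3*(x - 1)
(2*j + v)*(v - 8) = 2*j*v - 16*j + v^2 - 8*v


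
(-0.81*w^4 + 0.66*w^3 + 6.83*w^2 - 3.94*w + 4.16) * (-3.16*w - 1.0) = 2.5596*w^5 - 1.2756*w^4 - 22.2428*w^3 + 5.6204*w^2 - 9.2056*w - 4.16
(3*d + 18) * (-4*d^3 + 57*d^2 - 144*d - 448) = -12*d^4 + 99*d^3 + 594*d^2 - 3936*d - 8064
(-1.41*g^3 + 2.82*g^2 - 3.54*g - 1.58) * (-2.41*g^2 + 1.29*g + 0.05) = 3.3981*g^5 - 8.6151*g^4 + 12.0987*g^3 - 0.6178*g^2 - 2.2152*g - 0.079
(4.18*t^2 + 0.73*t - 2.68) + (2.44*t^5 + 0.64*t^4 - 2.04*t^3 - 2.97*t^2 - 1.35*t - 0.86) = 2.44*t^5 + 0.64*t^4 - 2.04*t^3 + 1.21*t^2 - 0.62*t - 3.54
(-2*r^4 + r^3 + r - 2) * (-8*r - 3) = 16*r^5 - 2*r^4 - 3*r^3 - 8*r^2 + 13*r + 6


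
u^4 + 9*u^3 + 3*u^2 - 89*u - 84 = (u - 3)*(u + 1)*(u + 4)*(u + 7)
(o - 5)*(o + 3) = o^2 - 2*o - 15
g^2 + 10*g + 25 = (g + 5)^2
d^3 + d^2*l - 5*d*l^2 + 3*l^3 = (d - l)^2*(d + 3*l)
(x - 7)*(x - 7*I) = x^2 - 7*x - 7*I*x + 49*I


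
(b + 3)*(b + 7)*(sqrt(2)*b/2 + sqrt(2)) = sqrt(2)*b^3/2 + 6*sqrt(2)*b^2 + 41*sqrt(2)*b/2 + 21*sqrt(2)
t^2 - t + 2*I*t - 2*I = (t - 1)*(t + 2*I)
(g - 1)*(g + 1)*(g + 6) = g^3 + 6*g^2 - g - 6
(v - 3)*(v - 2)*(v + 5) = v^3 - 19*v + 30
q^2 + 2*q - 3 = (q - 1)*(q + 3)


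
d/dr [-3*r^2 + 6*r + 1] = 6 - 6*r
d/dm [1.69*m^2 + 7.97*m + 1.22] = 3.38*m + 7.97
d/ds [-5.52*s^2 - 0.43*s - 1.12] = -11.04*s - 0.43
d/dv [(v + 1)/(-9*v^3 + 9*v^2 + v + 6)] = (-9*v^3 + 9*v^2 + v - (v + 1)*(-27*v^2 + 18*v + 1) + 6)/(-9*v^3 + 9*v^2 + v + 6)^2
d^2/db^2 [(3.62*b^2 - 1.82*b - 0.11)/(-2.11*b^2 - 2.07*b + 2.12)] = (47.827792*b^3 - 94.219518*b^2 + 51.730026*b - 14.638898)/(9.393931*b^6 + 27.647541*b^5 - 1.19193900000001*b^4 - 46.687401*b^3 + 1.197588*b^2 + 27.910224*b - 9.528128)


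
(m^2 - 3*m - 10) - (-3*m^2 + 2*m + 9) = 4*m^2 - 5*m - 19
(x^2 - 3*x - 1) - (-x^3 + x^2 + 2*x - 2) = x^3 - 5*x + 1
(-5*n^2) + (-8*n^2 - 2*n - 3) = -13*n^2 - 2*n - 3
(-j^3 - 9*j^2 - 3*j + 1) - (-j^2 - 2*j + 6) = -j^3 - 8*j^2 - j - 5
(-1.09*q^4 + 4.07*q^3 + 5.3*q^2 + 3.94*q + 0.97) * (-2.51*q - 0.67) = 2.7359*q^5 - 9.4854*q^4 - 16.0299*q^3 - 13.4404*q^2 - 5.0745*q - 0.6499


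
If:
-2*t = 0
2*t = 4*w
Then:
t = 0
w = 0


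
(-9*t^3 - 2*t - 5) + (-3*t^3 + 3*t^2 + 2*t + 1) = -12*t^3 + 3*t^2 - 4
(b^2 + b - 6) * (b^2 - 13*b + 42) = b^4 - 12*b^3 + 23*b^2 + 120*b - 252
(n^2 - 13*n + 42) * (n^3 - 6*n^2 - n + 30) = n^5 - 19*n^4 + 119*n^3 - 209*n^2 - 432*n + 1260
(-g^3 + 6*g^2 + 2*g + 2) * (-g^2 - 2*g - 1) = g^5 - 4*g^4 - 13*g^3 - 12*g^2 - 6*g - 2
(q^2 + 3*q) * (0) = 0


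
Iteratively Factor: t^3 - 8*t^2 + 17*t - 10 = (t - 1)*(t^2 - 7*t + 10) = (t - 5)*(t - 1)*(t - 2)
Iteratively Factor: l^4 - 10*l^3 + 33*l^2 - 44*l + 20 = (l - 2)*(l^3 - 8*l^2 + 17*l - 10) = (l - 2)^2*(l^2 - 6*l + 5) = (l - 5)*(l - 2)^2*(l - 1)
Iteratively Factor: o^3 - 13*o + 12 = (o + 4)*(o^2 - 4*o + 3) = (o - 1)*(o + 4)*(o - 3)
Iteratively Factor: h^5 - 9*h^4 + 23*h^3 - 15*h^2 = (h - 1)*(h^4 - 8*h^3 + 15*h^2) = (h - 5)*(h - 1)*(h^3 - 3*h^2) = (h - 5)*(h - 3)*(h - 1)*(h^2) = h*(h - 5)*(h - 3)*(h - 1)*(h)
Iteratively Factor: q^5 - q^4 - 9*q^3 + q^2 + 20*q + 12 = (q - 3)*(q^4 + 2*q^3 - 3*q^2 - 8*q - 4) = (q - 3)*(q + 1)*(q^3 + q^2 - 4*q - 4) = (q - 3)*(q + 1)^2*(q^2 - 4) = (q - 3)*(q + 1)^2*(q + 2)*(q - 2)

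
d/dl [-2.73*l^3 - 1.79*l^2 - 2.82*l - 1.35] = -8.19*l^2 - 3.58*l - 2.82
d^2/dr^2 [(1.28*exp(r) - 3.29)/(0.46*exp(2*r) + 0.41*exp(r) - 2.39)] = (0.270848*exp(4*r) - 3.026064*exp(3*r) + 6.58191*exp(2*r) - 13.766881*exp(r) + 4.087617)*exp(r)/(0.097336*exp(6*r) + 0.260268*exp(5*r) - 1.285194*exp(4*r) - 2.635603*exp(3*r) + 6.677421*exp(2*r) + 7.025883*exp(r) - 13.651919)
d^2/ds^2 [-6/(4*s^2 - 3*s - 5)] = 12*(-16*s^2 + 12*s + (8*s - 3)^2 + 20)/(-4*s^2 + 3*s + 5)^3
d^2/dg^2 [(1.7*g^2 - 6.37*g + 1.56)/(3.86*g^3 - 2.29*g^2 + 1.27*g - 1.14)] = (50.65864*g^6 - 569.462712*g^5 + 566.75994*g^4 - 110.36949*g^3 - 268.025328*g^2 + 113.743188*g - 17.139156)/(57.512456*g^9 - 102.360252*g^8 + 117.494154*g^7 - 130.321849*g^6 + 99.118899*g^5 - 62.546493*g^4 + 36.990523*g^3 - 14.44437*g^2 + 4.951476*g - 1.481544)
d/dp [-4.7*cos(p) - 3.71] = 4.7*sin(p)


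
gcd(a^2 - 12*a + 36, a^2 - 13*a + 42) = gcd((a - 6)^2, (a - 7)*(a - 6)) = a - 6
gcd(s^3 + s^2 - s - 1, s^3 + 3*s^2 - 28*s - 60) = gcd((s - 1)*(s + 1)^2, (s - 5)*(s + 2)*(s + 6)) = 1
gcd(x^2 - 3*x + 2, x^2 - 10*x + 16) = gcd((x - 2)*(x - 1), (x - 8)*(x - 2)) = x - 2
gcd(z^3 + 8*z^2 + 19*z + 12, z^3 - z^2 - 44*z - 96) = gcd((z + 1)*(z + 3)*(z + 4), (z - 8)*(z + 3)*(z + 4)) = z^2 + 7*z + 12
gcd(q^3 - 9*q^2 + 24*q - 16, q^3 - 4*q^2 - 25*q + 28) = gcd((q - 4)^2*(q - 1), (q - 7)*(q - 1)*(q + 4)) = q - 1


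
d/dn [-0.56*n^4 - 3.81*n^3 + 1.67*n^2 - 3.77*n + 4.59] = -2.24*n^3 - 11.43*n^2 + 3.34*n - 3.77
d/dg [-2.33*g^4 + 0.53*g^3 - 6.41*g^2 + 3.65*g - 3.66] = -9.32*g^3 + 1.59*g^2 - 12.82*g + 3.65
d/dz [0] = 0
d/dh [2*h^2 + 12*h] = 4*h + 12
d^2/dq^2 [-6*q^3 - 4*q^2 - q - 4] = -36*q - 8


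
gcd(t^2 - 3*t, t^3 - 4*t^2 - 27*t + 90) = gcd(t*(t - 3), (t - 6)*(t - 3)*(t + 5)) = t - 3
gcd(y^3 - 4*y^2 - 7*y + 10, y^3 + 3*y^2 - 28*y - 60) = y^2 - 3*y - 10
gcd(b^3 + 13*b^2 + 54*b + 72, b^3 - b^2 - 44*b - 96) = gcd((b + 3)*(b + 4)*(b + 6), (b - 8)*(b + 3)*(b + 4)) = b^2 + 7*b + 12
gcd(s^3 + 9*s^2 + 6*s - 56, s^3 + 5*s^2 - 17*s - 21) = s + 7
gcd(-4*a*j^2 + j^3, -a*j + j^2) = j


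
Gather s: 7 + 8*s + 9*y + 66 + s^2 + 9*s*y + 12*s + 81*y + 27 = s^2 + s*(9*y + 20) + 90*y + 100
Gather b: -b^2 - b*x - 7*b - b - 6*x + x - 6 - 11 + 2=-b^2 + b*(-x - 8) - 5*x - 15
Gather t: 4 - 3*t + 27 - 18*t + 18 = 49 - 21*t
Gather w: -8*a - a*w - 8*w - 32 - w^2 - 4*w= -8*a - w^2 + w*(-a - 12) - 32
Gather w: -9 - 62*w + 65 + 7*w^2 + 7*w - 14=7*w^2 - 55*w + 42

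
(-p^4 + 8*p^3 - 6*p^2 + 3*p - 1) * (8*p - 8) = -8*p^5 + 72*p^4 - 112*p^3 + 72*p^2 - 32*p + 8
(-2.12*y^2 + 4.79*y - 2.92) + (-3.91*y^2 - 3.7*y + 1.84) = -6.03*y^2 + 1.09*y - 1.08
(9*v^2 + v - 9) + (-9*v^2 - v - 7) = -16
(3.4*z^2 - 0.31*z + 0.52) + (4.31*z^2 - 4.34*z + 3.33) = 7.71*z^2 - 4.65*z + 3.85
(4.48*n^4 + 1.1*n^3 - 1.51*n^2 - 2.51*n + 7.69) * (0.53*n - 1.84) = 2.3744*n^5 - 7.6602*n^4 - 2.8243*n^3 + 1.4481*n^2 + 8.6941*n - 14.1496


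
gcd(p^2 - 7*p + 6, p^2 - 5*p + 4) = p - 1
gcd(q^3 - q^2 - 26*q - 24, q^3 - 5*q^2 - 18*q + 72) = q^2 - 2*q - 24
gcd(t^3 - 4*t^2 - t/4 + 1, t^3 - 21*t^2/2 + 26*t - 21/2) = t - 1/2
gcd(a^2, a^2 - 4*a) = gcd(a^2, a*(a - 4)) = a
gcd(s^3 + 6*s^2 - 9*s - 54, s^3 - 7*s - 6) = s - 3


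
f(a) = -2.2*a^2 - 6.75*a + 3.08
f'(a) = -4.4*a - 6.75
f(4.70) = -77.24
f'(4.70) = -27.43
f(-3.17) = 2.37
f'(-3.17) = 7.20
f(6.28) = -126.07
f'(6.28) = -34.38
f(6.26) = -125.39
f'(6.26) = -34.29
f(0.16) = 1.94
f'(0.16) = -7.45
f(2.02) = -19.53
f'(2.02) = -15.64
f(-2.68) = 5.37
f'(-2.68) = 5.04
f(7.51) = -171.69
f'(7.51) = -39.79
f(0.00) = 3.08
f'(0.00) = -6.75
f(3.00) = -36.97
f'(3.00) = -19.95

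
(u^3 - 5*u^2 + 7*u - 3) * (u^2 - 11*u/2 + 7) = u^5 - 21*u^4/2 + 83*u^3/2 - 153*u^2/2 + 131*u/2 - 21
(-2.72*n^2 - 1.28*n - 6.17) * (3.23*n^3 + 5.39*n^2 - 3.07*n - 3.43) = -8.7856*n^5 - 18.7952*n^4 - 18.4779*n^3 - 19.9971*n^2 + 23.3323*n + 21.1631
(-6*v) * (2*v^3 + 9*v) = -12*v^4 - 54*v^2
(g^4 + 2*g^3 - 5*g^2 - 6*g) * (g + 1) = g^5 + 3*g^4 - 3*g^3 - 11*g^2 - 6*g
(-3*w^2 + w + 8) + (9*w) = -3*w^2 + 10*w + 8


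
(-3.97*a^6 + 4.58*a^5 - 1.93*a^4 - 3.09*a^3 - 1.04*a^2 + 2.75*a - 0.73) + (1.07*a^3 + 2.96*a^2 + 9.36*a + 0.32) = -3.97*a^6 + 4.58*a^5 - 1.93*a^4 - 2.02*a^3 + 1.92*a^2 + 12.11*a - 0.41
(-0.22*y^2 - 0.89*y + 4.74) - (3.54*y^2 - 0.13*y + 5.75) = -3.76*y^2 - 0.76*y - 1.01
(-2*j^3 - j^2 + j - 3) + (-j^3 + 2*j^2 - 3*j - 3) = -3*j^3 + j^2 - 2*j - 6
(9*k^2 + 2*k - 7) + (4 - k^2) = 8*k^2 + 2*k - 3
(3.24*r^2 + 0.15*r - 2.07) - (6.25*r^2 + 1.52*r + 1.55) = -3.01*r^2 - 1.37*r - 3.62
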